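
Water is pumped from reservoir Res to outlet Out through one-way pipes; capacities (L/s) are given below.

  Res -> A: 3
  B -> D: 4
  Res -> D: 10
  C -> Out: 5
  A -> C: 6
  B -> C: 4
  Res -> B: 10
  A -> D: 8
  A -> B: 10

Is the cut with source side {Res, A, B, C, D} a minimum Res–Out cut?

Given cut capacity: 5 = 5.
Augment Res→A→C→Out: bottleneck 3, flow now 3.
Augment Res→B→C→Out: bottleneck 2, flow now 5.
No augmenting path remains; maximum flow = 5.
Cut capacity 5 equals the max flow, so it is a minimum cut.

Yes — it is a minimum cut (capacity 5).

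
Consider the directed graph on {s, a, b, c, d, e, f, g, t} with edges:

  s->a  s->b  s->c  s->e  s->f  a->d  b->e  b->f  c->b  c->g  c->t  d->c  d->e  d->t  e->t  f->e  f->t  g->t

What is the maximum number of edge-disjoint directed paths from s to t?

4

Assign every edge capacity 1; by Menger, the answer equals the max flow.
Path s→c→t (+1); total 1.
Path s→e→t (+1); total 2.
Path s→f→t (+1); total 3.
Path s→a→d→t (+1); total 4.
No residual s→t path; max flow = 4.
Certifying cut of size 4: {e→t, f→t, s→a, s→c}.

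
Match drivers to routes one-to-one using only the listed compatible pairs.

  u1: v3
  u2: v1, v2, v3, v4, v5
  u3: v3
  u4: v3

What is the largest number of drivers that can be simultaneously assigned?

Unit-capacity flow: source→left, listed edges, right→sink; max matching = max flow.
Augmenting path u1→v3 (+1); matched 1.
Augmenting path u2→v1 (+1); matched 2.
No augmenting path remains; maximum matching = 2.
König certificate: {u2, v3} is a vertex cover of size 2 (every listed pair touches it), so no matching can be larger.

2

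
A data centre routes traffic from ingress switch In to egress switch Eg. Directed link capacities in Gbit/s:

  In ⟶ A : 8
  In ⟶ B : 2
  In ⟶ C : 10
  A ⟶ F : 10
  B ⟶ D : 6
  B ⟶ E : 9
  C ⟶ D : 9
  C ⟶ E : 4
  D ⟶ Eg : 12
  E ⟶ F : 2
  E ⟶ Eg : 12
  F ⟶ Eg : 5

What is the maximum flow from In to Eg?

17

Augment In→A→F→Eg: bottleneck 5, flow now 5.
Augment In→B→D→Eg: bottleneck 2, flow now 7.
Augment In→C→D→Eg: bottleneck 9, flow now 16.
Augment In→C→E→Eg: bottleneck 1, flow now 17.
No augmenting path remains; maximum flow = 17.
In the residual graph, reachable from In: {In, A, F}.
Min-cut edges: In→B (2), In→C (10), F→Eg (5); capacity 2 + 10 + 5 = 17.
This cut is saturated, so no flow can exceed 17.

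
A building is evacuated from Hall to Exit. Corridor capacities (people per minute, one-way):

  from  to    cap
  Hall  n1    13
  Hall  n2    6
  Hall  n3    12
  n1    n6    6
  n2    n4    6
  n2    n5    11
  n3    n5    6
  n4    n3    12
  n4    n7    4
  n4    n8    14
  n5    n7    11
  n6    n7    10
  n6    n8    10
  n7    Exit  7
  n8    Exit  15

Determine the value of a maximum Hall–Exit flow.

Augment Hall→n1→n6→n7→Exit: bottleneck 6, flow now 6.
Augment Hall→n2→n4→n7→Exit: bottleneck 1, flow now 7.
Augment Hall→n2→n4→n8→Exit: bottleneck 5, flow now 12.
Augment Hall→n3→n5→n7→n4→n8→Exit: bottleneck 1, flow now 13. (uses reverse residual edge)
Augment Hall→n3→n5→n7→n6→n8→Exit: bottleneck 5, flow now 18. (uses reverse residual edge)
No augmenting path remains; maximum flow = 18.
In the residual graph, reachable from Hall: {Hall, n1, n3}.
Min-cut edges: Hall→n2 (6), n1→n6 (6), n3→n5 (6); capacity 6 + 6 + 6 = 18.
This cut is saturated, so no flow can exceed 18.

18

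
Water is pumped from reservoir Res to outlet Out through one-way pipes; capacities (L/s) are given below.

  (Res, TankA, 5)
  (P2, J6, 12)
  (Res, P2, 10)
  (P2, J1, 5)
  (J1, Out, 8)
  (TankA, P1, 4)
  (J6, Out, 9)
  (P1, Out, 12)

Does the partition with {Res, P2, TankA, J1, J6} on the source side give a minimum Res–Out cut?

No — its capacity is 21, but the minimum cut has capacity 14.

Given cut capacity: 4 + 8 + 9 = 21.
Augment Res→P2→J1→Out: bottleneck 5, flow now 5.
Augment Res→P2→J6→Out: bottleneck 5, flow now 10.
Augment Res→TankA→P1→Out: bottleneck 4, flow now 14.
No augmenting path remains; maximum flow = 14.
In the residual graph, reachable from Res: {Res, TankA}.
Min-cut edges: Res→P2 (10), TankA→P1 (4); capacity 10 + 4 = 14.
Cut capacity 21 exceeds the max flow 14, so it is not minimum.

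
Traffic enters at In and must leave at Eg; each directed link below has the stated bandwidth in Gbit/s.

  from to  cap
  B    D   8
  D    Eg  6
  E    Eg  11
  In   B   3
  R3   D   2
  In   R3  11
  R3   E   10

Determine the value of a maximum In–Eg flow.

14

Augment In→R3→E→Eg: bottleneck 10, flow now 10.
Augment In→R3→D→Eg: bottleneck 1, flow now 11.
Augment In→B→D→Eg: bottleneck 3, flow now 14.
No augmenting path remains; maximum flow = 14.
In the residual graph, reachable from In: {In}.
Min-cut edges: In→R3 (11), In→B (3); capacity 11 + 3 = 14.
This cut is saturated, so no flow can exceed 14.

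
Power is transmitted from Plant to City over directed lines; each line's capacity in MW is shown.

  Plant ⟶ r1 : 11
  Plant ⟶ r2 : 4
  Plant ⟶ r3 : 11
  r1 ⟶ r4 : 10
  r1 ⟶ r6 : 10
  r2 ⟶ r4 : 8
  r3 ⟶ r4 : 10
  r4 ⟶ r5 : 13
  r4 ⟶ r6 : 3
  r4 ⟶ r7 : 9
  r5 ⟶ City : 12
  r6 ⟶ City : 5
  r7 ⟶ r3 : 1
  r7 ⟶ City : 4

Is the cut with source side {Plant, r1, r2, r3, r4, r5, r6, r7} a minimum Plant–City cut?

Given cut capacity: 12 + 5 + 4 = 21.
Augment Plant→r1→r6→City: bottleneck 5, flow now 5.
Augment Plant→r1→r4→r5→City: bottleneck 6, flow now 11.
Augment Plant→r2→r4→r5→City: bottleneck 4, flow now 15.
Augment Plant→r3→r4→r5→City: bottleneck 2, flow now 17.
Augment Plant→r3→r4→r7→City: bottleneck 4, flow now 21.
No augmenting path remains; maximum flow = 21.
Cut capacity 21 equals the max flow, so it is a minimum cut.

Yes — it is a minimum cut (capacity 21).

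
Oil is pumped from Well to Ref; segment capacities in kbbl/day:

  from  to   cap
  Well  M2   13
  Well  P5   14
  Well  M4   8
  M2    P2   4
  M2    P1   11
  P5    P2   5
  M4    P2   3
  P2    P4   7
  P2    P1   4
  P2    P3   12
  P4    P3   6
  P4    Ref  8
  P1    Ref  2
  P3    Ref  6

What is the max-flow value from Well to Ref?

Augment Well→M2→P1→Ref: bottleneck 2, flow now 2.
Augment Well→M2→P2→P4→Ref: bottleneck 4, flow now 6.
Augment Well→P5→P2→P4→Ref: bottleneck 3, flow now 9.
Augment Well→P5→P2→P3→Ref: bottleneck 2, flow now 11.
Augment Well→M4→P2→P3→Ref: bottleneck 3, flow now 14.
No augmenting path remains; maximum flow = 14.
In the residual graph, reachable from Well: {Well, M2, P5, M4, P1}.
Min-cut edges: M2→P2 (4), P5→P2 (5), M4→P2 (3), P1→Ref (2); capacity 4 + 5 + 3 + 2 = 14.
This cut is saturated, so no flow can exceed 14.

14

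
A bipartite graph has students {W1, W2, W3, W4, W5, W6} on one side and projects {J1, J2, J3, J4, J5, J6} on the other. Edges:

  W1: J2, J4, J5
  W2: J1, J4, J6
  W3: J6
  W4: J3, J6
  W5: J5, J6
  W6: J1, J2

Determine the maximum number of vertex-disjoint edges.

6

Unit-capacity flow: source→left, listed edges, right→sink; max matching = max flow.
Augmenting path W1→J2 (+1); matched 1.
Augmenting path W2→J1 (+1); matched 2.
Augmenting path W3→J6 (+1); matched 3.
Augmenting path W4→J3 (+1); matched 4.
Augmenting path W5→J5 (+1); matched 5.
Augmenting path W6→J1→W2→J4 (+1); matched 6.
No augmenting path remains; maximum matching = 6.
König certificate: {W1, W2, W3, W4, W5, W6} is a vertex cover of size 6 (every listed pair touches it), so no matching can be larger.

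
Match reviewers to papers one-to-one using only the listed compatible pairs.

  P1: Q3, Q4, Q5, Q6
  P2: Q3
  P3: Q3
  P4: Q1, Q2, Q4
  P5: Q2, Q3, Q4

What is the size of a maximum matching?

Unit-capacity flow: source→left, listed edges, right→sink; max matching = max flow.
Augmenting path P1→Q3 (+1); matched 1.
Augmenting path P4→Q1 (+1); matched 2.
Augmenting path P5→Q2 (+1); matched 3.
Augmenting path P2→Q3→P1→Q4 (+1); matched 4.
No augmenting path remains; maximum matching = 4.
König certificate: {P1, P4, P5, Q3} is a vertex cover of size 4 (every listed pair touches it), so no matching can be larger.

4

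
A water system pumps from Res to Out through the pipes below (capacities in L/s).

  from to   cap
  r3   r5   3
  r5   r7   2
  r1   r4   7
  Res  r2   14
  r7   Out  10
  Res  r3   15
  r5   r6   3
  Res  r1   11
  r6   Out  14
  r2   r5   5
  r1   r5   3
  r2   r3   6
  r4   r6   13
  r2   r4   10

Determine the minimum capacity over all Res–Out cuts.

Augment Res→r1→r4→r6→Out: bottleneck 7, flow now 7.
Augment Res→r1→r5→r6→Out: bottleneck 3, flow now 10.
Augment Res→r2→r4→r6→Out: bottleneck 4, flow now 14.
Augment Res→r2→r5→r7→Out: bottleneck 2, flow now 16.
No augmenting path remains; maximum flow = 16.
By max-flow min-cut, the minimum cut capacity equals the max flow.
In the residual graph, reachable from Res: {Res, r1, r2, r3, r4, r5, r6}.
Min-cut edges: r5→r7 (2), r6→Out (14); capacity 2 + 14 = 16.

16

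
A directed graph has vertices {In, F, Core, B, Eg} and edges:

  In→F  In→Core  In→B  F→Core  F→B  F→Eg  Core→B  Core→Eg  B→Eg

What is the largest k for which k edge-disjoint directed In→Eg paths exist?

3

Assign every edge capacity 1; by Menger, the answer equals the max flow.
Path In→F→Eg (+1); total 1.
Path In→Core→Eg (+1); total 2.
Path In→B→Eg (+1); total 3.
No residual In→Eg path; max flow = 3.
Certifying cut of size 3: {In→B, In→Core, In→F}.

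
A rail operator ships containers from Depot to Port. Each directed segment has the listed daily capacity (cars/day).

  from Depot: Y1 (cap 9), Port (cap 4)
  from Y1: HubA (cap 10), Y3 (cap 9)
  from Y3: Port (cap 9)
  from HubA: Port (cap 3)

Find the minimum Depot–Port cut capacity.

13

Augment Depot→Port: bottleneck 4, flow now 4.
Augment Depot→Y1→Y3→Port: bottleneck 9, flow now 13.
No augmenting path remains; maximum flow = 13.
By max-flow min-cut, the minimum cut capacity equals the max flow.
In the residual graph, reachable from Depot: {Depot}.
Min-cut edges: Depot→Y1 (9), Depot→Port (4); capacity 9 + 4 = 13.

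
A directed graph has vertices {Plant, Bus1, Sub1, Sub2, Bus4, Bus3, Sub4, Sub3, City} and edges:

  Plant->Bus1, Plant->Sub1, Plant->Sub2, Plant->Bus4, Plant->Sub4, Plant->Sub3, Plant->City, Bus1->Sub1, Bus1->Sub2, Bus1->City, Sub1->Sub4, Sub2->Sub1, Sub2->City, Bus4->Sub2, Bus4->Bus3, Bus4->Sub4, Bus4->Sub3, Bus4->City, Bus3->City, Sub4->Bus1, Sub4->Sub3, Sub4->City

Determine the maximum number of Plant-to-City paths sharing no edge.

Assign every edge capacity 1; by Menger, the answer equals the max flow.
Path Plant→City (+1); total 1.
Path Plant→Bus1→City (+1); total 2.
Path Plant→Sub2→City (+1); total 3.
Path Plant→Bus4→City (+1); total 4.
Path Plant→Sub4→City (+1); total 5.
No residual Plant→City path; max flow = 5.
Certifying cut of size 5: {Bus1→City, Plant→Bus4, Plant→City, Sub2→City, Sub4→City}.

5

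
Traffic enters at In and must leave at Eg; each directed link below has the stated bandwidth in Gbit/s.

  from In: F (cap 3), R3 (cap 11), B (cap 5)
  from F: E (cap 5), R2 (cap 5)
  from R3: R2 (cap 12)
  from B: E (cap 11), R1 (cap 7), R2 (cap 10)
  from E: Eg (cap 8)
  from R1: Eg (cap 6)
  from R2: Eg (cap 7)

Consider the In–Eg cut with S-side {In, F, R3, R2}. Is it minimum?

No — its capacity is 17, but the minimum cut has capacity 15.

Given cut capacity: 5 + 5 + 7 = 17.
Augment In→F→E→Eg: bottleneck 3, flow now 3.
Augment In→R3→R2→Eg: bottleneck 7, flow now 10.
Augment In→B→E→Eg: bottleneck 5, flow now 15.
No augmenting path remains; maximum flow = 15.
In the residual graph, reachable from In: {In, R3, R2}.
Min-cut edges: In→F (3), In→B (5), R2→Eg (7); capacity 3 + 5 + 7 = 15.
Cut capacity 17 exceeds the max flow 15, so it is not minimum.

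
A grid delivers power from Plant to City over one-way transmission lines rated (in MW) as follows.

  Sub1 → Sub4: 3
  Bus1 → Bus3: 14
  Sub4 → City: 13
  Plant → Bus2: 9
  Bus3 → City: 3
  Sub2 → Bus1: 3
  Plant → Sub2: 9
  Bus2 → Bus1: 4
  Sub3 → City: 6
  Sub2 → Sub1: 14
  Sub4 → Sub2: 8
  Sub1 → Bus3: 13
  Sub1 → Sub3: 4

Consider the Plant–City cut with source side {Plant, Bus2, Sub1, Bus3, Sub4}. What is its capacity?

41

Edges leaving {Plant, Bus2, Sub1, Bus3, Sub4}: Plant→Sub2 (9), Bus2→Bus1 (4), Sub1→Sub3 (4), Bus3→City (3), Sub4→Sub2 (8), Sub4→City (13).
Cut capacity = 9 + 4 + 4 + 3 + 8 + 13 = 41.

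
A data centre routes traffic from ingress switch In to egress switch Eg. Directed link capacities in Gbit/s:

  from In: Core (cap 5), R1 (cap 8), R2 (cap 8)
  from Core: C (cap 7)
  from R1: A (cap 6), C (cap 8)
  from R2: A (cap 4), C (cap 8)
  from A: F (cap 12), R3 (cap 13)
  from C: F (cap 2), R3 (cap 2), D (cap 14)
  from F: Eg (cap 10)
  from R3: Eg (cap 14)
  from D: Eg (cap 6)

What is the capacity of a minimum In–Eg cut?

20

Augment In→Core→C→F→Eg: bottleneck 2, flow now 2.
Augment In→Core→C→R3→Eg: bottleneck 2, flow now 4.
Augment In→Core→C→D→Eg: bottleneck 1, flow now 5.
Augment In→R1→A→F→Eg: bottleneck 6, flow now 11.
Augment In→R1→C→D→Eg: bottleneck 2, flow now 13.
Augment In→R2→A→F→Eg: bottleneck 2, flow now 15.
Augment In→R2→A→R3→Eg: bottleneck 2, flow now 17.
Augment In→R2→C→D→Eg: bottleneck 3, flow now 20.
No augmenting path remains; maximum flow = 20.
By max-flow min-cut, the minimum cut capacity equals the max flow.
In the residual graph, reachable from In: {In, Core, R1, R2, C, D}.
Min-cut edges: R1→A (6), R2→A (4), C→F (2), C→R3 (2), D→Eg (6); capacity 6 + 4 + 2 + 2 + 6 = 20.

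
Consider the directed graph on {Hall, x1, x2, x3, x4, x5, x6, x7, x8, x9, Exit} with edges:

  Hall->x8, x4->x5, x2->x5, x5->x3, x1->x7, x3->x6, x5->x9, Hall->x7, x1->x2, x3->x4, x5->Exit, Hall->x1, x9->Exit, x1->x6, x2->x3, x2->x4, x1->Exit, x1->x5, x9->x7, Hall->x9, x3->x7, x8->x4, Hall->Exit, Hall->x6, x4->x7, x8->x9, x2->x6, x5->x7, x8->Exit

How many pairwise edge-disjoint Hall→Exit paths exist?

4

Assign every edge capacity 1; by Menger, the answer equals the max flow.
Path Hall→Exit (+1); total 1.
Path Hall→x1→Exit (+1); total 2.
Path Hall→x8→Exit (+1); total 3.
Path Hall→x9→Exit (+1); total 4.
No residual Hall→Exit path; max flow = 4.
Certifying cut of size 4: {Hall→Exit, Hall→x1, Hall→x8, Hall→x9}.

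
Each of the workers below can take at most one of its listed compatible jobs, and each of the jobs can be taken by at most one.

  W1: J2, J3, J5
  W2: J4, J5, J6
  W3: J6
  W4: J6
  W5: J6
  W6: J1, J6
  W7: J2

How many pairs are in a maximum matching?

5

Unit-capacity flow: source→left, listed edges, right→sink; max matching = max flow.
Augmenting path W1→J2 (+1); matched 1.
Augmenting path W2→J4 (+1); matched 2.
Augmenting path W3→J6 (+1); matched 3.
Augmenting path W6→J1 (+1); matched 4.
Augmenting path W7→J2→W1→J3 (+1); matched 5.
No augmenting path remains; maximum matching = 5.
König certificate: {W1, W2, W6, W7, J6} is a vertex cover of size 5 (every listed pair touches it), so no matching can be larger.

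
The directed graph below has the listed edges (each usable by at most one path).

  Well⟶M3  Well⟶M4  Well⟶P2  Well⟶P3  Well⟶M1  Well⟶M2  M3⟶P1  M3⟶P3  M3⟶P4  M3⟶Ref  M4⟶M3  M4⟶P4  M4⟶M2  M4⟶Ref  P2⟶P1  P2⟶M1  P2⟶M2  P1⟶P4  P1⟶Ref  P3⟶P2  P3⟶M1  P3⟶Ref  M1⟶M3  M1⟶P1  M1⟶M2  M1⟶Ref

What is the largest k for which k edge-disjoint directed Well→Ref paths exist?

Assign every edge capacity 1; by Menger, the answer equals the max flow.
Path Well→M3→Ref (+1); total 1.
Path Well→M4→Ref (+1); total 2.
Path Well→P3→Ref (+1); total 3.
Path Well→M1→Ref (+1); total 4.
Path Well→P2→P1→Ref (+1); total 5.
No residual Well→Ref path; max flow = 5.
Certifying cut of size 5: {Well→M1, Well→M3, Well→M4, Well→P2, Well→P3}.

5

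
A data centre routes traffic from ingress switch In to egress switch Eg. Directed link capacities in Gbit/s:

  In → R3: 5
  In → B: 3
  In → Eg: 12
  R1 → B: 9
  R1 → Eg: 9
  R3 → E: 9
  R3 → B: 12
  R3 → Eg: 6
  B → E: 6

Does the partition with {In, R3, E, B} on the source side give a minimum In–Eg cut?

Given cut capacity: 12 + 6 = 18.
Augment In→Eg: bottleneck 12, flow now 12.
Augment In→R3→Eg: bottleneck 5, flow now 17.
No augmenting path remains; maximum flow = 17.
In the residual graph, reachable from In: {In, E, B}.
Min-cut edges: In→R3 (5), In→Eg (12); capacity 5 + 12 = 17.
Cut capacity 18 exceeds the max flow 17, so it is not minimum.

No — its capacity is 18, but the minimum cut has capacity 17.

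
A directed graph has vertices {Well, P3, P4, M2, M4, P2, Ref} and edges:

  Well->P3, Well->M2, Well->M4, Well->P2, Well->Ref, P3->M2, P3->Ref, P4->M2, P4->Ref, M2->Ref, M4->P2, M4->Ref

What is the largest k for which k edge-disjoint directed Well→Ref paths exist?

Assign every edge capacity 1; by Menger, the answer equals the max flow.
Path Well→Ref (+1); total 1.
Path Well→P3→Ref (+1); total 2.
Path Well→M2→Ref (+1); total 3.
Path Well→M4→Ref (+1); total 4.
No residual Well→Ref path; max flow = 4.
Certifying cut of size 4: {Well→M2, Well→M4, Well→P3, Well→Ref}.

4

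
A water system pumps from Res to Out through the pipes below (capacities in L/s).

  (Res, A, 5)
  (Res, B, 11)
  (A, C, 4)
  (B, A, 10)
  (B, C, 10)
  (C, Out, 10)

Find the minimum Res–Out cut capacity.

10

Augment Res→A→C→Out: bottleneck 4, flow now 4.
Augment Res→B→C→Out: bottleneck 6, flow now 10.
No augmenting path remains; maximum flow = 10.
By max-flow min-cut, the minimum cut capacity equals the max flow.
In the residual graph, reachable from Res: {Res, A, B, C}.
Min-cut edges: C→Out (10); capacity 10 = 10.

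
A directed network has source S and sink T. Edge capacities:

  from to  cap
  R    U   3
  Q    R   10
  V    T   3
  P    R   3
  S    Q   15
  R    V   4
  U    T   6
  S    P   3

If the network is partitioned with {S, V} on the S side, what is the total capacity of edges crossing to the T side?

Edges leaving {S, V}: S→P (3), S→Q (15), V→T (3).
Cut capacity = 3 + 15 + 3 = 21.

21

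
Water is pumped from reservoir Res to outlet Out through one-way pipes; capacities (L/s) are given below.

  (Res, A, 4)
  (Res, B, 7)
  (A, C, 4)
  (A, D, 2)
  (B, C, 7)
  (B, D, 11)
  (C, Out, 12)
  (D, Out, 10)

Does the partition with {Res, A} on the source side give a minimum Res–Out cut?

Given cut capacity: 7 + 4 + 2 = 13.
Augment Res→A→C→Out: bottleneck 4, flow now 4.
Augment Res→B→C→Out: bottleneck 7, flow now 11.
No augmenting path remains; maximum flow = 11.
In the residual graph, reachable from Res: {Res}.
Min-cut edges: Res→A (4), Res→B (7); capacity 4 + 7 = 11.
Cut capacity 13 exceeds the max flow 11, so it is not minimum.

No — its capacity is 13, but the minimum cut has capacity 11.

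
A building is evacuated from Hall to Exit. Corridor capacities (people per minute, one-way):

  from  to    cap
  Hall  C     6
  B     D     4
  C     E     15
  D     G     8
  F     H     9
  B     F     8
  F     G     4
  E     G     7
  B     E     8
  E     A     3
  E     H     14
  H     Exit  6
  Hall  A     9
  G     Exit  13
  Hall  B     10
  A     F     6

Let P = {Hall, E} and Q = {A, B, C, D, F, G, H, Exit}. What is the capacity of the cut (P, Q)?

Edges leaving {Hall, E}: Hall→A (9), Hall→B (10), Hall→C (6), E→A (3), E→G (7), E→H (14).
Cut capacity = 9 + 10 + 6 + 3 + 7 + 14 = 49.

49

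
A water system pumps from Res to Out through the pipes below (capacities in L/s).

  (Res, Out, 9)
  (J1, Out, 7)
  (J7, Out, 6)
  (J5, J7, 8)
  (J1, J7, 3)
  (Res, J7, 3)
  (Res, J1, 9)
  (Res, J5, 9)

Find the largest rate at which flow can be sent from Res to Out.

22

Augment Res→Out: bottleneck 9, flow now 9.
Augment Res→J1→Out: bottleneck 7, flow now 16.
Augment Res→J7→Out: bottleneck 3, flow now 19.
Augment Res→J1→J7→Out: bottleneck 2, flow now 21.
Augment Res→J5→J7→Out: bottleneck 1, flow now 22.
No augmenting path remains; maximum flow = 22.
In the residual graph, reachable from Res: {Res, J1, J5, J7}.
Min-cut edges: Res→Out (9), J1→Out (7), J7→Out (6); capacity 9 + 7 + 6 = 22.
This cut is saturated, so no flow can exceed 22.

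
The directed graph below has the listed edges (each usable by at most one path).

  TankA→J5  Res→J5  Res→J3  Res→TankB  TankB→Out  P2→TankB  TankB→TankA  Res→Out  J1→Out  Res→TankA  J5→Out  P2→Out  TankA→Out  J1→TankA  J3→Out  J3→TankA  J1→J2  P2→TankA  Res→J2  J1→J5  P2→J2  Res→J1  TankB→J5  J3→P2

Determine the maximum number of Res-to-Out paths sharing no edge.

6

Assign every edge capacity 1; by Menger, the answer equals the max flow.
Path Res→Out (+1); total 1.
Path Res→J1→Out (+1); total 2.
Path Res→TankB→Out (+1); total 3.
Path Res→J3→Out (+1); total 4.
Path Res→TankA→Out (+1); total 5.
Path Res→J5→Out (+1); total 6.
No residual Res→Out path; max flow = 6.
Certifying cut of size 6: {Res→J1, Res→J3, Res→J5, Res→Out, Res→TankA, Res→TankB}.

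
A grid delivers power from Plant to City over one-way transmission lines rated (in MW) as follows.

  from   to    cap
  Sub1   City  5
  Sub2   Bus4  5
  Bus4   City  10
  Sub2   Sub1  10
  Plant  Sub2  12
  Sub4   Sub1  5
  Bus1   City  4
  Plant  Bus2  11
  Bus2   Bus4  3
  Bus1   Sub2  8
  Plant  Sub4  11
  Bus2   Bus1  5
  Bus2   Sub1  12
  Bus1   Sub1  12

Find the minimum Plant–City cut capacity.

Augment Plant→Sub4→Sub1→City: bottleneck 5, flow now 5.
Augment Plant→Bus2→Bus1→City: bottleneck 4, flow now 9.
Augment Plant→Bus2→Bus4→City: bottleneck 3, flow now 12.
Augment Plant→Sub2→Bus4→City: bottleneck 5, flow now 17.
No augmenting path remains; maximum flow = 17.
By max-flow min-cut, the minimum cut capacity equals the max flow.
In the residual graph, reachable from Plant: {Plant, Sub4, Bus2, Sub2, Bus1, Sub1}.
Min-cut edges: Bus2→Bus4 (3), Sub2→Bus4 (5), Bus1→City (4), Sub1→City (5); capacity 3 + 5 + 4 + 5 = 17.

17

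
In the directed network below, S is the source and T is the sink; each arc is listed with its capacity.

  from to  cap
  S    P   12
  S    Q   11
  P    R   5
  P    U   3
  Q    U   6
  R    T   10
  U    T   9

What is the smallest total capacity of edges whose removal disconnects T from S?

14

Augment S→P→R→T: bottleneck 5, flow now 5.
Augment S→P→U→T: bottleneck 3, flow now 8.
Augment S→Q→U→T: bottleneck 6, flow now 14.
No augmenting path remains; maximum flow = 14.
By max-flow min-cut, the minimum cut capacity equals the max flow.
In the residual graph, reachable from S: {S, P, Q}.
Min-cut edges: P→R (5), P→U (3), Q→U (6); capacity 5 + 3 + 6 = 14.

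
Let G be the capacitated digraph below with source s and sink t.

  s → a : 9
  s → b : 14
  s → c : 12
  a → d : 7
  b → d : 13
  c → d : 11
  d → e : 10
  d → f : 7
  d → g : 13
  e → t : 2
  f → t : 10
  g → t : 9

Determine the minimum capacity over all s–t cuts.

18

Augment s→a→d→e→t: bottleneck 2, flow now 2.
Augment s→a→d→f→t: bottleneck 5, flow now 7.
Augment s→b→d→f→t: bottleneck 2, flow now 9.
Augment s→b→d→g→t: bottleneck 9, flow now 18.
No augmenting path remains; maximum flow = 18.
By max-flow min-cut, the minimum cut capacity equals the max flow.
In the residual graph, reachable from s: {s, a, b, c, d, e, g}.
Min-cut edges: d→f (7), e→t (2), g→t (9); capacity 7 + 2 + 9 = 18.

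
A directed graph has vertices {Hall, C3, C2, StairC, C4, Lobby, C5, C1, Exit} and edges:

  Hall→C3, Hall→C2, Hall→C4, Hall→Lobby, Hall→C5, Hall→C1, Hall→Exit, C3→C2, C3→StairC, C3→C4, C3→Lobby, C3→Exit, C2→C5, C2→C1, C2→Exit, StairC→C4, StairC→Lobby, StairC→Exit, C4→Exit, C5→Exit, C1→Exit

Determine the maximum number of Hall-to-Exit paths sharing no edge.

Assign every edge capacity 1; by Menger, the answer equals the max flow.
Path Hall→Exit (+1); total 1.
Path Hall→C3→Exit (+1); total 2.
Path Hall→C2→Exit (+1); total 3.
Path Hall→C4→Exit (+1); total 4.
Path Hall→C5→Exit (+1); total 5.
Path Hall→C1→Exit (+1); total 6.
No residual Hall→Exit path; max flow = 6.
Certifying cut of size 6: {Hall→C1, Hall→C2, Hall→C3, Hall→C4, Hall→C5, Hall→Exit}.

6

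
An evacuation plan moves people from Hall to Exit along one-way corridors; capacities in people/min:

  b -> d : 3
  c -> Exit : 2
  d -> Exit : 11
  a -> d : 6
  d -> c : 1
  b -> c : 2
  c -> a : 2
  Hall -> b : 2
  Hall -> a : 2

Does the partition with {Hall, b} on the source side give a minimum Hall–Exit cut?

Given cut capacity: 2 + 2 + 3 = 7.
Augment Hall→a→d→Exit: bottleneck 2, flow now 2.
Augment Hall→b→c→Exit: bottleneck 2, flow now 4.
No augmenting path remains; maximum flow = 4.
In the residual graph, reachable from Hall: {Hall}.
Min-cut edges: Hall→a (2), Hall→b (2); capacity 2 + 2 = 4.
Cut capacity 7 exceeds the max flow 4, so it is not minimum.

No — its capacity is 7, but the minimum cut has capacity 4.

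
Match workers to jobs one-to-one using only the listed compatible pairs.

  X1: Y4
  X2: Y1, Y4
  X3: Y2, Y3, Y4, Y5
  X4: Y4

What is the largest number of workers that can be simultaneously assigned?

3

Unit-capacity flow: source→left, listed edges, right→sink; max matching = max flow.
Augmenting path X1→Y4 (+1); matched 1.
Augmenting path X2→Y1 (+1); matched 2.
Augmenting path X3→Y2 (+1); matched 3.
No augmenting path remains; maximum matching = 3.
König certificate: {X2, X3, Y4} is a vertex cover of size 3 (every listed pair touches it), so no matching can be larger.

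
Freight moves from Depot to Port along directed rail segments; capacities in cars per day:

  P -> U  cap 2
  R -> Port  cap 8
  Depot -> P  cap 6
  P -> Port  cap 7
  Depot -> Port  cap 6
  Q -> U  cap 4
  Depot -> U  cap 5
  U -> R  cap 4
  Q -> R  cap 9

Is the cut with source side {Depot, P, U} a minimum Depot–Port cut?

No — its capacity is 17, but the minimum cut has capacity 16.

Given cut capacity: 6 + 7 + 4 = 17.
Augment Depot→Port: bottleneck 6, flow now 6.
Augment Depot→P→Port: bottleneck 6, flow now 12.
Augment Depot→U→R→Port: bottleneck 4, flow now 16.
No augmenting path remains; maximum flow = 16.
In the residual graph, reachable from Depot: {Depot, U}.
Min-cut edges: Depot→P (6), Depot→Port (6), U→R (4); capacity 6 + 6 + 4 = 16.
Cut capacity 17 exceeds the max flow 16, so it is not minimum.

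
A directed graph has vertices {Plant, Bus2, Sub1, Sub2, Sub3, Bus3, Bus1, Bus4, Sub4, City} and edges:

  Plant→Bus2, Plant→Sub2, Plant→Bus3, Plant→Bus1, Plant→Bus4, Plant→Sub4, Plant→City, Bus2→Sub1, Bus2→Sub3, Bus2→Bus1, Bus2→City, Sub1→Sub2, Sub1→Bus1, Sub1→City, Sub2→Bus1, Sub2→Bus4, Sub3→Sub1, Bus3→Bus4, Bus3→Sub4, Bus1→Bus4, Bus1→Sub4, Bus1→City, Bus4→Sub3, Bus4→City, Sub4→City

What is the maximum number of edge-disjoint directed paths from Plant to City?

6

Assign every edge capacity 1; by Menger, the answer equals the max flow.
Path Plant→City (+1); total 1.
Path Plant→Bus2→City (+1); total 2.
Path Plant→Bus1→City (+1); total 3.
Path Plant→Bus4→City (+1); total 4.
Path Plant→Sub4→City (+1); total 5.
Path Plant→Sub2→Bus4→Sub3→Sub1→City (+1); total 6.
No residual Plant→City path; max flow = 6.
Certifying cut of size 6: {Bus1→City, Bus4→City, Bus4→Sub3, Plant→Bus2, Plant→City, Sub4→City}.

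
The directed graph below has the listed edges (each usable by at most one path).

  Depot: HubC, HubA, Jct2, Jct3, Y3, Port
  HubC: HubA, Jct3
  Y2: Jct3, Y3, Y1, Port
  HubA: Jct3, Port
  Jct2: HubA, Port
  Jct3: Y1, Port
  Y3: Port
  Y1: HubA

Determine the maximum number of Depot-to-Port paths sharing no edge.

Assign every edge capacity 1; by Menger, the answer equals the max flow.
Path Depot→Port (+1); total 1.
Path Depot→HubA→Port (+1); total 2.
Path Depot→Jct2→Port (+1); total 3.
Path Depot→Jct3→Port (+1); total 4.
Path Depot→Y3→Port (+1); total 5.
No residual Depot→Port path; max flow = 5.
Certifying cut of size 5: {Depot→Jct2, Depot→Port, Depot→Y3, HubA→Port, Jct3→Port}.

5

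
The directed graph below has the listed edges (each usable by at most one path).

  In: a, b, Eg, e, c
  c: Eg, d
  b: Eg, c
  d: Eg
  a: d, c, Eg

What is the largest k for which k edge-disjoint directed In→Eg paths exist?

4

Assign every edge capacity 1; by Menger, the answer equals the max flow.
Path In→Eg (+1); total 1.
Path In→a→Eg (+1); total 2.
Path In→b→Eg (+1); total 3.
Path In→c→Eg (+1); total 4.
No residual In→Eg path; max flow = 4.
Certifying cut of size 4: {In→Eg, In→a, In→b, In→c}.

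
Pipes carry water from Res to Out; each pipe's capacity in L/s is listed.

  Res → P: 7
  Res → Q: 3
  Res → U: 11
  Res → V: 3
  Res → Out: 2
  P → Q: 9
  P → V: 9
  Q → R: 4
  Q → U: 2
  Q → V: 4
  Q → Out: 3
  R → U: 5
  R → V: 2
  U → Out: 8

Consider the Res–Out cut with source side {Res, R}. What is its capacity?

33

Edges leaving {Res, R}: Res→P (7), Res→Q (3), Res→U (11), Res→V (3), Res→Out (2), R→U (5), R→V (2).
Cut capacity = 7 + 3 + 11 + 3 + 2 + 5 + 2 = 33.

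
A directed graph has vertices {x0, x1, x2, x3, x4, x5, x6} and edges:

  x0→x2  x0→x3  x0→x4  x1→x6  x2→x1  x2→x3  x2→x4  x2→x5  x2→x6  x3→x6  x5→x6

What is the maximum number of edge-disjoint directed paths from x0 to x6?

2

Assign every edge capacity 1; by Menger, the answer equals the max flow.
Path x0→x2→x6 (+1); total 1.
Path x0→x3→x6 (+1); total 2.
No residual x0→x6 path; max flow = 2.
Certifying cut of size 2: {x0→x2, x0→x3}.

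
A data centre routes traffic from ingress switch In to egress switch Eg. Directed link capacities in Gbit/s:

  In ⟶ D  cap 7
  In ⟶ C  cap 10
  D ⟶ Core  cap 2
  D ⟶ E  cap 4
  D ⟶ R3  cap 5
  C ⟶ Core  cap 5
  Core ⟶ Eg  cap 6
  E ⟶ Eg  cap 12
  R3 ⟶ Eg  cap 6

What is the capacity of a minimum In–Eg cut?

Augment In→D→Core→Eg: bottleneck 2, flow now 2.
Augment In→D→E→Eg: bottleneck 4, flow now 6.
Augment In→D→R3→Eg: bottleneck 1, flow now 7.
Augment In→C→Core→Eg: bottleneck 4, flow now 11.
Augment In→C→Core→D→R3→Eg: bottleneck 1, flow now 12. (uses reverse residual edge)
No augmenting path remains; maximum flow = 12.
By max-flow min-cut, the minimum cut capacity equals the max flow.
In the residual graph, reachable from In: {In, C}.
Min-cut edges: In→D (7), C→Core (5); capacity 7 + 5 = 12.

12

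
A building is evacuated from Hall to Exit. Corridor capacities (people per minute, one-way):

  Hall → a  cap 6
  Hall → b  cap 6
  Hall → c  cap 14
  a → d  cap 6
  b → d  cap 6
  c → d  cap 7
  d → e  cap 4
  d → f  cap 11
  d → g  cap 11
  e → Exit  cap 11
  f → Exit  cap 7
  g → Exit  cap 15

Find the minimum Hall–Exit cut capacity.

Augment Hall→a→d→e→Exit: bottleneck 4, flow now 4.
Augment Hall→a→d→f→Exit: bottleneck 2, flow now 6.
Augment Hall→b→d→f→Exit: bottleneck 5, flow now 11.
Augment Hall→b→d→g→Exit: bottleneck 1, flow now 12.
Augment Hall→c→d→g→Exit: bottleneck 7, flow now 19.
No augmenting path remains; maximum flow = 19.
By max-flow min-cut, the minimum cut capacity equals the max flow.
In the residual graph, reachable from Hall: {Hall, c}.
Min-cut edges: Hall→a (6), Hall→b (6), c→d (7); capacity 6 + 6 + 7 = 19.

19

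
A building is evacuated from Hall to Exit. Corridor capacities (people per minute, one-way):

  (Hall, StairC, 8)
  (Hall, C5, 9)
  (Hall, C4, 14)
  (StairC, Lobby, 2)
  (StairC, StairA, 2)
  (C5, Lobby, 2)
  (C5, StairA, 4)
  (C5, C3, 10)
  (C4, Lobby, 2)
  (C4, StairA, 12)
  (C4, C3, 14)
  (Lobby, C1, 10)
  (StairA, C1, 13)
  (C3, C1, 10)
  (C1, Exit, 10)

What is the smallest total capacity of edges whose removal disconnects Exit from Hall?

10

Augment Hall→StairC→Lobby→C1→Exit: bottleneck 2, flow now 2.
Augment Hall→StairC→StairA→C1→Exit: bottleneck 2, flow now 4.
Augment Hall→C5→Lobby→C1→Exit: bottleneck 2, flow now 6.
Augment Hall→C5→StairA→C1→Exit: bottleneck 4, flow now 10.
No augmenting path remains; maximum flow = 10.
By max-flow min-cut, the minimum cut capacity equals the max flow.
In the residual graph, reachable from Hall: {Hall, StairC, C5, C4, Lobby, StairA, C3, C1}.
Min-cut edges: C1→Exit (10); capacity 10 = 10.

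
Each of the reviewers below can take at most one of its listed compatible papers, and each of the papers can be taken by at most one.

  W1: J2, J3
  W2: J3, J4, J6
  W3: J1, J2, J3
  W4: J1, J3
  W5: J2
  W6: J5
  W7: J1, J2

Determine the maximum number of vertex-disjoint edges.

5

Unit-capacity flow: source→left, listed edges, right→sink; max matching = max flow.
Augmenting path W1→J2 (+1); matched 1.
Augmenting path W2→J3 (+1); matched 2.
Augmenting path W3→J1 (+1); matched 3.
Augmenting path W6→J5 (+1); matched 4.
Augmenting path W4→J3→W2→J4 (+1); matched 5.
No augmenting path remains; maximum matching = 5.
König certificate: {W2, W6, J1, J2, J3} is a vertex cover of size 5 (every listed pair touches it), so no matching can be larger.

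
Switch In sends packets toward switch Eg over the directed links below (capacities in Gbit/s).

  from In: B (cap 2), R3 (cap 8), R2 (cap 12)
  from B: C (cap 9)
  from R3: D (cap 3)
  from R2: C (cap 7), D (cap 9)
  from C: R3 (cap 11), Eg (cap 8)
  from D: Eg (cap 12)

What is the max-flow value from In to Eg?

Augment In→B→C→Eg: bottleneck 2, flow now 2.
Augment In→R3→D→Eg: bottleneck 3, flow now 5.
Augment In→R2→C→Eg: bottleneck 6, flow now 11.
Augment In→R2→D→Eg: bottleneck 6, flow now 17.
No augmenting path remains; maximum flow = 17.
In the residual graph, reachable from In: {In, R3}.
Min-cut edges: In→B (2), In→R2 (12), R3→D (3); capacity 2 + 12 + 3 = 17.
This cut is saturated, so no flow can exceed 17.

17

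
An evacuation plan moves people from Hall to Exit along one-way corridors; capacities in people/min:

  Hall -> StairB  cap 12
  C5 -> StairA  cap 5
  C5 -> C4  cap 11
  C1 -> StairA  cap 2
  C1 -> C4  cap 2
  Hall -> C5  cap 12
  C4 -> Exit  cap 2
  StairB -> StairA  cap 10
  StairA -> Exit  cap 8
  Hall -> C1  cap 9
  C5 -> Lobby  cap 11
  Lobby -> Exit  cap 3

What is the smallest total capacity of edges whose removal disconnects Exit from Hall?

Augment Hall→StairB→StairA→Exit: bottleneck 8, flow now 8.
Augment Hall→C5→Lobby→Exit: bottleneck 3, flow now 11.
Augment Hall→C5→C4→Exit: bottleneck 2, flow now 13.
No augmenting path remains; maximum flow = 13.
By max-flow min-cut, the minimum cut capacity equals the max flow.
In the residual graph, reachable from Hall: {Hall, StairB, C5, C1, Lobby, StairA, C4}.
Min-cut edges: Lobby→Exit (3), StairA→Exit (8), C4→Exit (2); capacity 3 + 8 + 2 = 13.

13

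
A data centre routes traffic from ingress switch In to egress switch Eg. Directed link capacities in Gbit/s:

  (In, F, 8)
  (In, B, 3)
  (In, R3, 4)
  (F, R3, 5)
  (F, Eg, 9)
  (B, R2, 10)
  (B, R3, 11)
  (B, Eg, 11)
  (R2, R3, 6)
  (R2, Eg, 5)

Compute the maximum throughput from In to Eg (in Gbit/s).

Augment In→F→Eg: bottleneck 8, flow now 8.
Augment In→B→Eg: bottleneck 3, flow now 11.
No augmenting path remains; maximum flow = 11.
In the residual graph, reachable from In: {In, R3}.
Min-cut edges: In→F (8), In→B (3); capacity 8 + 3 = 11.
This cut is saturated, so no flow can exceed 11.

11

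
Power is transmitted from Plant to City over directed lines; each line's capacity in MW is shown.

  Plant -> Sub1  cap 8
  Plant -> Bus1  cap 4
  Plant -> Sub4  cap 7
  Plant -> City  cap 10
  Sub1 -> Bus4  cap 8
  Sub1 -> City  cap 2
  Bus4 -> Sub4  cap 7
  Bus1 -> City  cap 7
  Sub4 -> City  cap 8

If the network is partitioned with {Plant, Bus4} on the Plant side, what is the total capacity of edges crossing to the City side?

36

Edges leaving {Plant, Bus4}: Plant→Sub1 (8), Plant→Bus1 (4), Plant→Sub4 (7), Plant→City (10), Bus4→Sub4 (7).
Cut capacity = 8 + 4 + 7 + 10 + 7 = 36.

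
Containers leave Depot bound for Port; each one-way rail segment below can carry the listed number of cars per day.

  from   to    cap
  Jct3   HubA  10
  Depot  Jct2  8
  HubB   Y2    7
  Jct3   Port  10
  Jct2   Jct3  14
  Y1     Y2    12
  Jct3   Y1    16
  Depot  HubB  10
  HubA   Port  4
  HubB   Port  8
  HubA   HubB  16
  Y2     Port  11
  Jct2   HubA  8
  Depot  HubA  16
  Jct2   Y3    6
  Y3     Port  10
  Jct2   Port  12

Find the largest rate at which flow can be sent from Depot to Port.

Augment Depot→Jct2→Port: bottleneck 8, flow now 8.
Augment Depot→HubA→Port: bottleneck 4, flow now 12.
Augment Depot→HubB→Port: bottleneck 8, flow now 20.
Augment Depot→HubB→Y2→Port: bottleneck 2, flow now 22.
Augment Depot→HubA→HubB→Y2→Port: bottleneck 5, flow now 27.
No augmenting path remains; maximum flow = 27.
In the residual graph, reachable from Depot: {Depot, HubA, HubB}.
Min-cut edges: Depot→Jct2 (8), HubA→Port (4), HubB→Y2 (7), HubB→Port (8); capacity 8 + 4 + 7 + 8 = 27.
This cut is saturated, so no flow can exceed 27.

27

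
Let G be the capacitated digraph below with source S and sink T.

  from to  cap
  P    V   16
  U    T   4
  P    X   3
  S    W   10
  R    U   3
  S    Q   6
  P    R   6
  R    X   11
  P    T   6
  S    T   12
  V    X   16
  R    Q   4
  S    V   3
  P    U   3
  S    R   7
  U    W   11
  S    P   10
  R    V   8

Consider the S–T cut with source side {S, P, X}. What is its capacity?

Edges leaving {S, P, X}: S→Q (6), S→R (7), S→V (3), S→W (10), S→T (12), P→R (6), P→U (3), P→V (16), P→T (6).
Cut capacity = 6 + 7 + 3 + 10 + 12 + 6 + 3 + 16 + 6 = 69.

69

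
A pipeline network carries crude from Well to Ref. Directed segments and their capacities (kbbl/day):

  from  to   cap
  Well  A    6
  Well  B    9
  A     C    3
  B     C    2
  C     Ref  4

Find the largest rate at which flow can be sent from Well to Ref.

4

Augment Well→A→C→Ref: bottleneck 3, flow now 3.
Augment Well→B→C→Ref: bottleneck 1, flow now 4.
No augmenting path remains; maximum flow = 4.
In the residual graph, reachable from Well: {Well, A, B, C}.
Min-cut edges: C→Ref (4); capacity 4 = 4.
This cut is saturated, so no flow can exceed 4.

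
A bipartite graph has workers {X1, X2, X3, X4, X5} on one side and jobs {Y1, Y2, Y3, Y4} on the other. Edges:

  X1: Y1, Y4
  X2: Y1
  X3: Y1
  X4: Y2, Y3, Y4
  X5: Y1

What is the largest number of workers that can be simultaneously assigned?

3

Unit-capacity flow: source→left, listed edges, right→sink; max matching = max flow.
Augmenting path X1→Y1 (+1); matched 1.
Augmenting path X4→Y2 (+1); matched 2.
Augmenting path X2→Y1→X1→Y4 (+1); matched 3.
No augmenting path remains; maximum matching = 3.
König certificate: {X1, X4, Y1} is a vertex cover of size 3 (every listed pair touches it), so no matching can be larger.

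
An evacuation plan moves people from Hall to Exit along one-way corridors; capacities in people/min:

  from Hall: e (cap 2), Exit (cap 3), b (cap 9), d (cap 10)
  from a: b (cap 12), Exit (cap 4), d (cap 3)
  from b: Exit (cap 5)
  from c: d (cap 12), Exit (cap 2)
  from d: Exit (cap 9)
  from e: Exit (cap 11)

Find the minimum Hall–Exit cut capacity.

Augment Hall→Exit: bottleneck 3, flow now 3.
Augment Hall→b→Exit: bottleneck 5, flow now 8.
Augment Hall→d→Exit: bottleneck 9, flow now 17.
Augment Hall→e→Exit: bottleneck 2, flow now 19.
No augmenting path remains; maximum flow = 19.
By max-flow min-cut, the minimum cut capacity equals the max flow.
In the residual graph, reachable from Hall: {Hall, b, d}.
Min-cut edges: Hall→e (2), Hall→Exit (3), b→Exit (5), d→Exit (9); capacity 2 + 3 + 5 + 9 = 19.

19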